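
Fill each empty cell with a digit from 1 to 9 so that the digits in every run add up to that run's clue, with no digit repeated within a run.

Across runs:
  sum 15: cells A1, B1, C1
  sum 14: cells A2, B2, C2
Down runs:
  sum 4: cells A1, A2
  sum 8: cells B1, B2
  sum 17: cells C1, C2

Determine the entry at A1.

1

4 in 2 cells must be {1,3}; 17 in 2 cells must be {8,9}.
Nothing is forced directly, so branch on A1, whose candidates are 1 or 3. If A1 = 3: that forces C1 = 8, A2 = 1, C2 = 9, after which B1 would have to be in {4} for the 15 across but in {1,2,3,5,6,7} for the 8 down — contradiction. So A1 = 1.
A2 = 4 − 1 = 3 completes the 4 down.
Given what's placed, C2 must be 9 to fit the 14 across and 17 down.
C1 = 17 − 9 = 8 completes the 17 down.
B2 = 14 − 12 = 2 completes the 14 across.
B1 = 15 − 9 = 6 completes the 15 across.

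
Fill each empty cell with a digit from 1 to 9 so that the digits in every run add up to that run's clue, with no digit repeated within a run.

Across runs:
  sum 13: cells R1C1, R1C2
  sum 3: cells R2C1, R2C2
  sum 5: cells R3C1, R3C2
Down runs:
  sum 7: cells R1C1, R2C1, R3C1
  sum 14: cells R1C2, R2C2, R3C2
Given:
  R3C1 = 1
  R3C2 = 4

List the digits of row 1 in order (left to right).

3 in 2 cells must be {1,2}; 7 in 3 cells must be {1,2,4}.
Given what's placed, R1C1 must be 4 to fit the 13 across and 7 down.
R1C2 = 13 − 4 = 9 completes the 13 across.
R2C1 = 7 − 5 = 2 completes the 7 down.
R2C2 = 3 − 2 = 1 completes the 3 across.

4 9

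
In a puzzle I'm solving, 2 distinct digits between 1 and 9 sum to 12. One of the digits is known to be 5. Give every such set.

{5,7}

2 distinct digits from 1–9 sum between 3 and 17.
Keeping only sets containing 5.
Only one set works: {5,7}.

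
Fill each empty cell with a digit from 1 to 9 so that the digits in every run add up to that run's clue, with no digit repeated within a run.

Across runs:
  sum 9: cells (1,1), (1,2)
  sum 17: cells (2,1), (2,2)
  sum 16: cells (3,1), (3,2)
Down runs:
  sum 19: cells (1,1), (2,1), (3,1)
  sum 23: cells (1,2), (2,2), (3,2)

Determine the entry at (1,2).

6

17 in 2 cells must be {8,9}; 16 in 2 cells must be {7,9}; 23 in 3 cells must be {6,8,9}.
The 16 across and the 23 down share only 9, so (3,2) = 9.
Given what's placed, (2,2) must be 8 to fit the 17 across and 23 down.
(3,1) = 16 − 9 = 7 completes the 16 across.
(1,2) = 23 − 17 = 6 completes the 23 down.
(2,1) = 17 − 8 = 9 completes the 17 across.
(1,1) = 9 − 6 = 3 completes the 9 across.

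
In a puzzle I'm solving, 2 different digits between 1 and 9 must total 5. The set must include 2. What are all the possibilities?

2 distinct digits from 1–9 sum between 3 and 17.
Keeping only sets containing 2.
Only one set works: {2,3}.

{2,3}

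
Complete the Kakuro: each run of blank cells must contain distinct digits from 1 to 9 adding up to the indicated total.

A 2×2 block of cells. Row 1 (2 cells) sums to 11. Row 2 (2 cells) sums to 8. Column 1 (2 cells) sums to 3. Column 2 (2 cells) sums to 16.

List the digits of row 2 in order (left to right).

3 in 2 cells must be {1,2}; 16 in 2 cells must be {7,9}.
The 11 across and the 3 down share only 2, so (1,1) = 2.
(1,2) = 11 − 2 = 9 completes the 11 across.
(2,1) = 3 − 2 = 1 completes the 3 down.
(2,2) = 8 − 1 = 7 completes the 8 across.

1, 7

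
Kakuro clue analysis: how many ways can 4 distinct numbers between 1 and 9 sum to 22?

11

4 distinct digits from 1–9 sum between 10 and 30.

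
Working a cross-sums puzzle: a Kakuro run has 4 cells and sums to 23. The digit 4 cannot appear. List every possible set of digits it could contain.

{1,5,8,9}; {1,6,7,9}; {2,5,7,9}; {2,6,7,8}; {3,5,6,9}; {3,5,7,8}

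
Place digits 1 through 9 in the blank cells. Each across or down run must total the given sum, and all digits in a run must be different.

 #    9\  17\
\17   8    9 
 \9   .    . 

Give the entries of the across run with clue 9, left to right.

17 in 2 cells must be {8,9}.
R2C1 = 9 − 8 = 1 completes the 9 down.
R2C2 = 9 − 1 = 8 completes the 9 across.

1 8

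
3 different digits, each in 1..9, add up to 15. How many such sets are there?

3 distinct digits from 1–9 sum between 6 and 24.

8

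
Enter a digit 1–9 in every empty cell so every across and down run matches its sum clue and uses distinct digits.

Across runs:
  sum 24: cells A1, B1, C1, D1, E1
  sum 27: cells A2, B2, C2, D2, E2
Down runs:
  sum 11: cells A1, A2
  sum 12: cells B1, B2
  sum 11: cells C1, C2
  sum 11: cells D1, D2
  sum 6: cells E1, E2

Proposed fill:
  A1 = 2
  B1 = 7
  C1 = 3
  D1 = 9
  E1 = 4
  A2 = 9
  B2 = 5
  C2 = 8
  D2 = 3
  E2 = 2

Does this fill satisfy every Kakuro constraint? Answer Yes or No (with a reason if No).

No — the across run A1–E1 sums to 25, not 24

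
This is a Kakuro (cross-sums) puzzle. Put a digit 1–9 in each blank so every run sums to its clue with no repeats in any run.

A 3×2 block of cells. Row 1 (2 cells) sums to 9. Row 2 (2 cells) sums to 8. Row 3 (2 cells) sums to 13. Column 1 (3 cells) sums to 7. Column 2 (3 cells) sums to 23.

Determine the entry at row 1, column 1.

1

7 in 3 cells must be {1,2,4}; 23 in 3 cells must be {6,8,9}.
The 8 across and the 23 down share only 6, so (2,2) = 6.
The 13 across and the 7 down share only 4, so (3,1) = 4.
(3,2) = 13 − 4 = 9 completes the 13 across.
(1,2) = 23 − 15 = 8 completes the 23 down.
(2,1) = 8 − 6 = 2 completes the 8 across.
(1,1) = 9 − 8 = 1 completes the 9 across.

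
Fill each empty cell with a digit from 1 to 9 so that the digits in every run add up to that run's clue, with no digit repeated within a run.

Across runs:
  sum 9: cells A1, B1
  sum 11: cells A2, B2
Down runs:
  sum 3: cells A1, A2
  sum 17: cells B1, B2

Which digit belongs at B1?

8

3 in 2 cells must be {1,2}; 17 in 2 cells must be {8,9}.
The 9 across and the 17 down share only 8, so B1 = 8.
The 11 across and the 3 down share only 2, so A2 = 2.
B2 = 11 − 2 = 9 completes the 11 across.
A1 = 9 − 8 = 1 completes the 9 across.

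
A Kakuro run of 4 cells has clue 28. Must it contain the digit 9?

Yes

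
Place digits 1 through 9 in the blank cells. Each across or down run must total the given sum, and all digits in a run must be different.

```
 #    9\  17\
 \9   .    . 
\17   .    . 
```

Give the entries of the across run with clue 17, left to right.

8 9

17 in 2 cells must be {8,9}.
The 9 across and the 17 down share only 8, so R1C2 = 8.
The 17 across and the 9 down share only 8, so R2C1 = 8.
R2C2 = 17 − 8 = 9 completes the 17 across.
R1C1 = 9 − 8 = 1 completes the 9 across.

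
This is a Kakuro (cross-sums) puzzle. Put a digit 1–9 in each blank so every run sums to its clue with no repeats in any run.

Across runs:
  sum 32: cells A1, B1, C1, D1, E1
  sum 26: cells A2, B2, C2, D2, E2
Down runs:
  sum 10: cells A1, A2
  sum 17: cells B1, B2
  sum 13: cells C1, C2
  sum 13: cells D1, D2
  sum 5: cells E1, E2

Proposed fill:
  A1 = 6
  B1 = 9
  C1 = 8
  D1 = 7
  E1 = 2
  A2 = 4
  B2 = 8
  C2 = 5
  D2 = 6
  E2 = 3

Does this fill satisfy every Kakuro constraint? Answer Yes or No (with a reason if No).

Across: 6+9+8+7+2=32; 4+8+5+6+3=26. Down: 6+4=10; 9+8=17; 8+5=13; 7+6=13; 2+3=5. No digit repeats within any run.

Yes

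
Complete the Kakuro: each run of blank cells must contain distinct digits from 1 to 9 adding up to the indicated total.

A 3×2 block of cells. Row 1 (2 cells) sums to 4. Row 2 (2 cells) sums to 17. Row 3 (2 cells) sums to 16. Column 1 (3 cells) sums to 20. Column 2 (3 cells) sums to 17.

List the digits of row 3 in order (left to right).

4 in 2 cells must be {1,3}; 17 in 2 cells must be {8,9}; 16 in 2 cells must be {7,9}.
The 4 across and the 20 down share only 3, so (1,1) = 3.
(1,2) = 4 − 3 = 1 completes the 4 across.
Given what's placed, (2,2) must be 9 to fit the 17 across and 17 down.
(3,1) = 9: the only remaining digit allowed by both the 16 across and the 20 down.
(3,2) = 16 − 9 = 7 completes the 16 across.
(2,1) = 17 − 9 = 8 completes the 17 across.

9, 7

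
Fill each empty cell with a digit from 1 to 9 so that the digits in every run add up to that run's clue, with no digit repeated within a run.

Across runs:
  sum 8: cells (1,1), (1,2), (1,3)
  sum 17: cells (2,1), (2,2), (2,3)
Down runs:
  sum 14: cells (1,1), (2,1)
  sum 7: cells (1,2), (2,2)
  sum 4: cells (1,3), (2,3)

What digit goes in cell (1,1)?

4 in 2 cells must be {1,3}.
The 8 across and the 14 down share only 5, so (1,1) = 5.
Given what's placed, (1,3) must be 1 to fit the 8 across and 4 down.
(2,1) = 14 − 5 = 9 completes the 14 down.
(2,3) = 4 − 1 = 3 completes the 4 down.
(1,2) = 8 − 6 = 2 completes the 8 across.
(2,2) = 17 − 12 = 5 completes the 17 across.

5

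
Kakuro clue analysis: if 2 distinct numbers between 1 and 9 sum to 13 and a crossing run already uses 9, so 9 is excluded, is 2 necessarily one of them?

No

Counterexample: {5,8} sums to 13 under that restriction without using 2.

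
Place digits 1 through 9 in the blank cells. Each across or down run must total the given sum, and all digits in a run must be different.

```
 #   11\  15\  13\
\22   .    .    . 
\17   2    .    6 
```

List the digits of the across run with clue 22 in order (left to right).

R1C1 = 11 − 2 = 9 completes the 11 down.
R1C3 = 13 − 6 = 7 completes the 13 down.
R2C2 = 17 − 8 = 9 completes the 17 across.
R1C2 = 22 − 16 = 6 completes the 22 across.

9, 6, 7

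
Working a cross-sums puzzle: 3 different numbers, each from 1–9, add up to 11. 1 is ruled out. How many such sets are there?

2

3 distinct digits from 1–9 sum between 6 and 24.
Dropping sets that contain 1.
Enumerating: {2,3,6}, {2,4,5}.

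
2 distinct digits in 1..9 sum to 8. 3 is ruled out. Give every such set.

{1,7}; {2,6}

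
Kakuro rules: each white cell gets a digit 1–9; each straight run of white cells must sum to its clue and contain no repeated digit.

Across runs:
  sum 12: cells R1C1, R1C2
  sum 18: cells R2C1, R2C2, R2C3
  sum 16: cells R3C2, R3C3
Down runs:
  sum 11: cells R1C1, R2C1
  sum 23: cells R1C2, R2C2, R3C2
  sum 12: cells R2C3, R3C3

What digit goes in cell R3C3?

16 in 2 cells must be {7,9}; 23 in 3 cells must be {6,8,9}.
The 16 across and the 23 down share only 9, so R3C2 = 9.
R3C3 = 16 − 9 = 7 completes the 16 across.
R1C2 = 8: the only remaining digit allowed by both the 12 across and the 23 down.
R2C2 = 23 − 17 = 6 completes the 23 down.
R2C3 = 12 − 7 = 5 completes the 12 down.
R1C1 = 12 − 8 = 4 completes the 12 across.
R2C1 = 18 − 11 = 7 completes the 18 across.

7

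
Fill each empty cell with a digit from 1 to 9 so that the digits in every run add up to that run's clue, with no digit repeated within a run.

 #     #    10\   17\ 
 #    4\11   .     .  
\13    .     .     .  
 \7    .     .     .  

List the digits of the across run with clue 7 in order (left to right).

7 in 3 cells must be {1,2,4}; 4 in 2 cells must be {1,3}.
Only 1 fits R3C1 under both its across sum 7 and down sum 4.
R2C1 = 4 − 1 = 3 completes the 4 down.
Nothing is forced directly, so branch on R3C2, whose candidates are 2 or 4. If R3C2 = 2: that forces R2C2 = 1, R2C3 = 9, after which R3C3 would have to be in {4} for the 7 across but in {1,2,3,5,6,7} for the 17 down — contradiction. So R3C2 = 4.
R1C2 = 5: the only remaining digit allowed by both the 11 across and the 10 down.
R1C3 = 11 − 5 = 6 completes the 11 across.
R2C2 = 10 − 9 = 1 completes the 10 down.
R2C3 = 13 − 4 = 9 completes the 13 across.
R3C3 = 7 − 5 = 2 completes the 7 across.

1 4 2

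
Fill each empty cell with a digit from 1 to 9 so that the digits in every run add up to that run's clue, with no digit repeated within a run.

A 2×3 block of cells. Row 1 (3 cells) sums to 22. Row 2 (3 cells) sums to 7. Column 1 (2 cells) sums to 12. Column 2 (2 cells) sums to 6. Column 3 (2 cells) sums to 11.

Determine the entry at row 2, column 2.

7 in 3 cells must be {1,2,4}.
The 22 across and the 6 down share only 5, so (1,2) = 5.
The 7 across and the 12 down share only 4, so (2,1) = 4.
(2,2) = 6 − 5 = 1 completes the 6 down.
(2,3) = 7 − 5 = 2 completes the 7 across.
(1,1) = 12 − 4 = 8 completes the 12 down.
(1,3) = 22 − 13 = 9 completes the 22 across.

1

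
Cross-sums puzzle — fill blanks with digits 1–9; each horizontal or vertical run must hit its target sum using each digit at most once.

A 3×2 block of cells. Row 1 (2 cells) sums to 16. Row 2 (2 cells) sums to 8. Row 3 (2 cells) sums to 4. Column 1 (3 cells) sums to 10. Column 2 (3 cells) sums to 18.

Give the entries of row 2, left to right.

2 6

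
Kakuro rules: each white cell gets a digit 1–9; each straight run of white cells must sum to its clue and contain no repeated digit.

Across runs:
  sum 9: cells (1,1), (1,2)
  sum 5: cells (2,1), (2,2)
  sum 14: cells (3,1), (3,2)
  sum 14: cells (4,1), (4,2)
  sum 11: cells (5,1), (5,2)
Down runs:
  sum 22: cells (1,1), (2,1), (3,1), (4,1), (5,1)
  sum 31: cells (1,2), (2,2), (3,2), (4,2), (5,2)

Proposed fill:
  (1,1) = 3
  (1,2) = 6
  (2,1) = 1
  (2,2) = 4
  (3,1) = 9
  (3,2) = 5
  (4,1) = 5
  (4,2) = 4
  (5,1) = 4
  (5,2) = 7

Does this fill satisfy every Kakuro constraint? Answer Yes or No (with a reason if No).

No — the across run (4,1)–(4,2) sums to 9, not 14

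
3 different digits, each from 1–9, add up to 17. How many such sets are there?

7

3 distinct digits from 1–9 sum between 6 and 24.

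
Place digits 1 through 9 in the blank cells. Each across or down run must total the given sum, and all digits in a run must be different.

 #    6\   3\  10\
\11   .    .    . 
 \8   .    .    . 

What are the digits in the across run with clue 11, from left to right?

3 in 2 cells must be {1,2}.
Nothing is forced directly, so branch on R1C2, whose candidates are 1 or 2. If R1C2 = 1: that forces R2C2 = 2, R2C3 = 1, after which R1C3 would have to be in {2,3,4,6,7,8} for the 11 across but in {9} for the 10 down — contradiction. So R1C2 = 2.
R2C2 = 3 − 2 = 1 completes the 3 down.
Nothing is forced directly, so branch on R1C1, whose candidates are 1 or 4 or 5. If R1C1 = 4: then R1C3 would have to be in {5} for the 11 across but in {1,2,3,4,6,7,8,9} for the 10 down — contradiction. If R1C1 = 5: that forces R1C3 = 4, after which R2C1 would have to be in {2,3,4,5} for the 8 across but in {1} for the 6 down — contradiction. So R1C1 = 1.
R1C3 = 11 − 3 = 8 completes the 11 across.
R2C1 = 6 − 1 = 5 completes the 6 down.
R2C3 = 8 − 6 = 2 completes the 8 across.

1 2 8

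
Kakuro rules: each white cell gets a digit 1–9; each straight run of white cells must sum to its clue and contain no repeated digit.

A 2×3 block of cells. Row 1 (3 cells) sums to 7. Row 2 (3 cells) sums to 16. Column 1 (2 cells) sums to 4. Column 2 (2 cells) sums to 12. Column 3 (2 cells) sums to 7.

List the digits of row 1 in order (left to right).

1, 4, 2

7 in 3 cells must be {1,2,4}; 4 in 2 cells must be {1,3}.
The 7 across and the 4 down share only 1, so (1,1) = 1.
Given what's placed, (1,2) must be 4 to fit the 7 across and 12 down.
(1,3) = 7 − 5 = 2 completes the 7 across.
(2,1) = 4 − 1 = 3 completes the 4 down.
(2,2) = 12 − 4 = 8 completes the 12 down.
(2,3) = 16 − 11 = 5 completes the 16 across.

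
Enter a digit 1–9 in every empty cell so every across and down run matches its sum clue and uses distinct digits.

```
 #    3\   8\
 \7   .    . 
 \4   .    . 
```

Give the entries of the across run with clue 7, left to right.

2, 5

4 in 2 cells must be {1,3}; 3 in 2 cells must be {1,2}.
The 4 across and the 3 down share only 1, so R2C1 = 1.
R2C2 = 4 − 1 = 3 completes the 4 across.
R1C1 = 3 − 1 = 2 completes the 3 down.
R1C2 = 7 − 2 = 5 completes the 7 across.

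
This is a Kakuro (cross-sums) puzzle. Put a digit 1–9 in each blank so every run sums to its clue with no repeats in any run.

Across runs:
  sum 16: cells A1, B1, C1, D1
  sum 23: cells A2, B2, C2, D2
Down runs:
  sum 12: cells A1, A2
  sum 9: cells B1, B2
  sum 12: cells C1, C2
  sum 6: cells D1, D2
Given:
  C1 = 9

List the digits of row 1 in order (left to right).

Given what's placed, A1 must be 4 to fit the 16 across and 12 down.
A2 = 12 − 4 = 8 completes the 12 down.
C2 = 12 − 9 = 3 completes the 12 down.
D2 = 5: the only remaining digit allowed by both the 23 across and the 6 down.
D1 = 6 − 5 = 1 completes the 6 down.
B2 = 23 − 16 = 7 completes the 23 across.
B1 = 16 − 14 = 2 completes the 16 across.

4 2 9 1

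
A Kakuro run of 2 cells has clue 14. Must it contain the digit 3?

Counterexample: {5,9} sums to 14 without using 3.

No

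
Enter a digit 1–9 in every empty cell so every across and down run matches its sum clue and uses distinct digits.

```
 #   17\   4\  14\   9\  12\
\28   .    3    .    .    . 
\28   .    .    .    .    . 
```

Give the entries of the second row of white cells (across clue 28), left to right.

9, 1, 8, 7, 3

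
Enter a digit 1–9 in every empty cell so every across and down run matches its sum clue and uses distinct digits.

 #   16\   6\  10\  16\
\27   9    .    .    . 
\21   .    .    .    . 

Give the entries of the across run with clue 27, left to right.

9, 5, 6, 7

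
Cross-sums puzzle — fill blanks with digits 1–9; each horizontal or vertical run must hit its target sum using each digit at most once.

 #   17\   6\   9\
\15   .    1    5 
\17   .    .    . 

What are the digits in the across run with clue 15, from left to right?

9, 1, 5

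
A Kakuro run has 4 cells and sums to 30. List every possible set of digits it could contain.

4 distinct digits from 1–9 sum between 10 and 30.
Only one set works: {6,7,8,9}.

{6,7,8,9}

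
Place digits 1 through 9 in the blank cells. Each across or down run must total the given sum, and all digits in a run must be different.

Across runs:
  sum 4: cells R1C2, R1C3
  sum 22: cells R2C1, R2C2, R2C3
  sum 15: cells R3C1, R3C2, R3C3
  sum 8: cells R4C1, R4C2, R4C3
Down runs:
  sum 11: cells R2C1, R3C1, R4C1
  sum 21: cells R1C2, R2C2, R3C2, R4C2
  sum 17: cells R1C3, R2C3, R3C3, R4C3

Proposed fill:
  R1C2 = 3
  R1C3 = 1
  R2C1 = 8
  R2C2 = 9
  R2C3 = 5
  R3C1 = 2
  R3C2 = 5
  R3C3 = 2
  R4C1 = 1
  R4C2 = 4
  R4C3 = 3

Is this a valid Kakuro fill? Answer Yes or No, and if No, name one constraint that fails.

No — the down run R1C3–R4C3 sums to 11, not 17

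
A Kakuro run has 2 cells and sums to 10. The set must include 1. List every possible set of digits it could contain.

2 distinct digits from 1–9 sum between 3 and 17.
Keeping only sets containing 1.
Only one set works: {1,9}.

{1,9}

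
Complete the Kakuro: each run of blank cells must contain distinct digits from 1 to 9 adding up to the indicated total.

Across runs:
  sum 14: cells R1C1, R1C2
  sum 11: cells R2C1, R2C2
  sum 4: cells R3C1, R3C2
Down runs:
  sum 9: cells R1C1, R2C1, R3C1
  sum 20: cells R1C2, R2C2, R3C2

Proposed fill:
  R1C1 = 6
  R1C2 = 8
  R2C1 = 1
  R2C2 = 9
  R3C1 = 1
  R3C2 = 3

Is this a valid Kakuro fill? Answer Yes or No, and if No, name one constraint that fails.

No — the across run R2C1–R2C2 sums to 10, not 11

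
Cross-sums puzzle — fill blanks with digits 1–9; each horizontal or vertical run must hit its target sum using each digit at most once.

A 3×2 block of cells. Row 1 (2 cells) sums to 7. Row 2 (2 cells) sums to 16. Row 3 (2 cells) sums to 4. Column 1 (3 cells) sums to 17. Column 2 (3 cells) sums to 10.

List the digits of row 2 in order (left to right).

9 7

16 in 2 cells must be {7,9}; 4 in 2 cells must be {1,3}.
The 16 across and the 10 down share only 7, so (2,2) = 7.
Given what's placed, (3,2) must be 1 to fit the 4 across and 10 down.
(1,2) = 10 − 8 = 2 completes the 10 down.
(2,1) = 16 − 7 = 9 completes the 16 across.
(3,1) = 4 − 1 = 3 completes the 4 across.
(1,1) = 7 − 2 = 5 completes the 7 across.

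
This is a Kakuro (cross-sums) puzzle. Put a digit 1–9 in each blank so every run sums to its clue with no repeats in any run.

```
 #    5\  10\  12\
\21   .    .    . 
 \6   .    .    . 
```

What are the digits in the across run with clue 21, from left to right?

4 8 9

6 in 3 cells must be {1,2,3}.
The 21 across and the 5 down share only 4, so R1C1 = 4.
R2C1 = 5 − 4 = 1 completes the 5 down.
Given what's placed, R2C3 must be 3 to fit the 6 across and 12 down.
R1C3 = 12 − 3 = 9 completes the 12 down.
R2C2 = 6 − 4 = 2 completes the 6 across.
R1C2 = 21 − 13 = 8 completes the 21 across.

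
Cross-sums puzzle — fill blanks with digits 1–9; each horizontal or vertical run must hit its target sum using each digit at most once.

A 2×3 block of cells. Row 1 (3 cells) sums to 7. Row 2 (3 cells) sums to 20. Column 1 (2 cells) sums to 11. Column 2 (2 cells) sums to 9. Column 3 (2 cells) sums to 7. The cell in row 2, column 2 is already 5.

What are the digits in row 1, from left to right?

2 4 1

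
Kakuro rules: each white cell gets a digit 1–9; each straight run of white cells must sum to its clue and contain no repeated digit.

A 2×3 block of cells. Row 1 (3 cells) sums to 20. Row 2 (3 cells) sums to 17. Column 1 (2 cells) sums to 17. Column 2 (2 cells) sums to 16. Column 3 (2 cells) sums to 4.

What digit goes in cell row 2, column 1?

9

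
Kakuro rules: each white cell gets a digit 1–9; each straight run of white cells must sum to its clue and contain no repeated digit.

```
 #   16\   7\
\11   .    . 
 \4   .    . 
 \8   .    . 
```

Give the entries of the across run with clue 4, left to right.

4 in 2 cells must be {1,3}; 7 in 3 cells must be {1,2,4}.
The 4 across and the 7 down share only 1, so R2C2 = 1.
Given what's placed, R3C2 must be 2 to fit the 8 across and 7 down.
R1C2 = 7 − 3 = 4 completes the 7 down.
R2C1 = 4 − 1 = 3 completes the 4 across.
R3C1 = 8 − 2 = 6 completes the 8 across.
R1C1 = 11 − 4 = 7 completes the 11 across.

3 1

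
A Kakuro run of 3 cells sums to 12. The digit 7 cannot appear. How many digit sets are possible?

5

3 distinct digits from 1–9 sum between 6 and 24.
Dropping sets that contain 7.
Enumerating: {1,2,9}, {1,3,8}, {1,5,6}, {2,4,6}, {3,4,5}.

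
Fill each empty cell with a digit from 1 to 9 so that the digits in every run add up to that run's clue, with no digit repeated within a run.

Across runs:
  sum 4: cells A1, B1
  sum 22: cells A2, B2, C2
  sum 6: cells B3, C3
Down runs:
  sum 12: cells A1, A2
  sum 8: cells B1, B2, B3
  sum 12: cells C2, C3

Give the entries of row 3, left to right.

2 4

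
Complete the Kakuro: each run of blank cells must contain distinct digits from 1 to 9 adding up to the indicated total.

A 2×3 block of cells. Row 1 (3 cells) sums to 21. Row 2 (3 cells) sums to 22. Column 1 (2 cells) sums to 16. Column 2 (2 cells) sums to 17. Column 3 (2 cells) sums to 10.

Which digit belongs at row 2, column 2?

16 in 2 cells must be {7,9}; 17 in 2 cells must be {8,9}.
Nothing is forced directly, so branch on (1,2), whose candidates are 8 or 9. If (1,2) = 9: that forces (1,1) = 7, after which (1,3) would have to be in {5} for the 21 across but in {1,2,3,4,6,7,8,9} for the 10 down — contradiction. So (1,2) = 8.
(2,2) = 17 − 8 = 9 completes the 17 down.
Given what's placed, (2,1) must be 7 to fit the 22 across and 16 down.
(2,3) = 22 − 16 = 6 completes the 22 across.
(1,1) = 16 − 7 = 9 completes the 16 down.
(1,3) = 21 − 17 = 4 completes the 21 across.

9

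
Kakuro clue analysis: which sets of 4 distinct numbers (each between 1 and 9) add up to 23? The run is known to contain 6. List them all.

{1,6,7,9}; {2,6,7,8}; {3,5,6,9}; {4,5,6,8}

4 distinct digits from 1–9 sum between 10 and 30.
Keeping only sets containing 6.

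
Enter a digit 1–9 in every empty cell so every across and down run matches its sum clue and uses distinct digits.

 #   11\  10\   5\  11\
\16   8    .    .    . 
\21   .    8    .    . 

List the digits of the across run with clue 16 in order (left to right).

8 2 1 5

R1C2 = 10 − 8 = 2 completes the 10 down.
R1C3 = 1: the only remaining digit allowed by both the 16 across and the 5 down.
R1C4 = 16 − 11 = 5 completes the 16 across.
R2C1 = 11 − 8 = 3 completes the 11 down.
R2C3 = 5 − 1 = 4 completes the 5 down.
R2C4 = 21 − 15 = 6 completes the 21 across.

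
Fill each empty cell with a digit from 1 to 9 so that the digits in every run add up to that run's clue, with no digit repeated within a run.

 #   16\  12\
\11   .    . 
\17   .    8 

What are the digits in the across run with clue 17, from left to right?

17 in 2 cells must be {8,9}; 16 in 2 cells must be {7,9}.
R1C2 = 12 − 8 = 4 completes the 12 down.
R2C1 = 17 − 8 = 9 completes the 17 across.
R1C1 = 11 − 4 = 7 completes the 11 across.

9 8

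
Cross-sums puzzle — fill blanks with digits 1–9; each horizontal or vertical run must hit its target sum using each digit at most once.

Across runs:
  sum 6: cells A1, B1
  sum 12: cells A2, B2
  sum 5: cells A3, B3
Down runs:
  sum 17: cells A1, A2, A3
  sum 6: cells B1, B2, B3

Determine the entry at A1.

6 in 3 cells must be {1,2,3}.
The 12 across and the 6 down share only 3, so B2 = 3.
A2 = 12 − 3 = 9 completes the 12 across.
Nothing is forced directly, so branch on B1, whose candidates are 1 or 2. If B1 = 2: then A1 would have to be in {4} for the 6 across but in {1,2,3,5,6,7} for the 17 down — contradiction. So B1 = 1.
A1 = 6 − 1 = 5 completes the 6 across.
A3 = 17 − 14 = 3 completes the 17 down.
B3 = 5 − 3 = 2 completes the 5 across.

5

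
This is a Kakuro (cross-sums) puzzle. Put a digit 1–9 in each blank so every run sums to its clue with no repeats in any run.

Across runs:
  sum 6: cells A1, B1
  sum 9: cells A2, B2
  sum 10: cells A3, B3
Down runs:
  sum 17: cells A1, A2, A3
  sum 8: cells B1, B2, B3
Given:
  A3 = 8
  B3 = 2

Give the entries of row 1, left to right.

No cell is forced outright now. B1 can only be 1 or 5 (the digits allowed by both its 6 across and its 8 down). If B1 = 5: then A1 would have to be in {1} for the 6 across but in {2,3,4,5,6,7} for the 17 down — contradiction. So B1 = 1.
A1 = 6 − 1 = 5 completes the 6 across.
A2 = 17 − 13 = 4 completes the 17 down.
B2 = 9 − 4 = 5 completes the 9 across.

5 1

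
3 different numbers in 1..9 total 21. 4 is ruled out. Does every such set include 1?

No

Counterexample: {5,7,9} sums to 21 under that restriction without using 1.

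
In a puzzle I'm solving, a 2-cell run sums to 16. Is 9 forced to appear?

The only way to make 16 from 2 distinct digits is {7,9}, which contains 9.

Yes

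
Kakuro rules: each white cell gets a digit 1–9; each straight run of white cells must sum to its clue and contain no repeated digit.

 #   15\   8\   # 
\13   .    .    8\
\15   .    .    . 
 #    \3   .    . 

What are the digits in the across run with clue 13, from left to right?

8 5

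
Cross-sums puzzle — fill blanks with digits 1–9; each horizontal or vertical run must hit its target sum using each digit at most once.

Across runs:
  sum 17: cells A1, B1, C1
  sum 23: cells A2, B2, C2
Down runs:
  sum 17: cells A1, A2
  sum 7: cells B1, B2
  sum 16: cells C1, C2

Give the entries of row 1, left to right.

23 in 3 cells must be {6,8,9}; 17 in 2 cells must be {8,9}; 16 in 2 cells must be {7,9}.
The 23 across and the 7 down share only 6, so B2 = 6.
Given what's placed, C2 must be 9 to fit the 23 across and 16 down.
B1 = 7 − 6 = 1 completes the 7 down.
C1 = 16 − 9 = 7 completes the 16 down.
A2 = 23 − 15 = 8 completes the 23 across.
A1 = 17 − 8 = 9 completes the 17 across.

9 1 7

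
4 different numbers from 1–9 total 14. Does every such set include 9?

No

Counterexample: {1,2,3,8} sums to 14 without using 9.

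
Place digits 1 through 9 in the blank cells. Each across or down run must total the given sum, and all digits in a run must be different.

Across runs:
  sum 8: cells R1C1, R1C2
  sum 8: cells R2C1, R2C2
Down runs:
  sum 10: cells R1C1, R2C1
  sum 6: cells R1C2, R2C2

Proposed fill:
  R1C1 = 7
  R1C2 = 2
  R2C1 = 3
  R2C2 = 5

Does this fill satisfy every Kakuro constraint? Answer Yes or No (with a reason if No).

No — the across run R1C1–R1C2 sums to 9, not 8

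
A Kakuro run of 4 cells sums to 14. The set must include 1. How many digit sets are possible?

4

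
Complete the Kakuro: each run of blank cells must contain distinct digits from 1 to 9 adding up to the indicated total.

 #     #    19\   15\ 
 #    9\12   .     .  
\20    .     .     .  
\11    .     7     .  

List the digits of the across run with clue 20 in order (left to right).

6 9 5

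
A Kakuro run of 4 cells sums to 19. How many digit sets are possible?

4 distinct digits from 1–9 sum between 10 and 30.

11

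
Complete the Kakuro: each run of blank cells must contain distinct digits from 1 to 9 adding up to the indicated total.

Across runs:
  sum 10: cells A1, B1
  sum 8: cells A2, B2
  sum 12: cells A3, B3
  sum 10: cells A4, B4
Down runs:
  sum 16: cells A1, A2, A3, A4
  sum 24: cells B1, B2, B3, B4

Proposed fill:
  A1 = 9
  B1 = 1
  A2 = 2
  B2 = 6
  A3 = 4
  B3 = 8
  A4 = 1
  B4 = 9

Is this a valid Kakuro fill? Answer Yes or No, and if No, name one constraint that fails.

Across: 9+1=10; 2+6=8; 4+8=12; 1+9=10. Down: 9+2+4+1=16; 1+6+8+9=24. No digit repeats within any run.

Yes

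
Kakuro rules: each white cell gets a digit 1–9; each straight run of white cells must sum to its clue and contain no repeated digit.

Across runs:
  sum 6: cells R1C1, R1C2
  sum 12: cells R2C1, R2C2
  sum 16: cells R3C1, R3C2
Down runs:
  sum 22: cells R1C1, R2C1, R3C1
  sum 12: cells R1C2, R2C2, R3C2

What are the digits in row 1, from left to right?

5 1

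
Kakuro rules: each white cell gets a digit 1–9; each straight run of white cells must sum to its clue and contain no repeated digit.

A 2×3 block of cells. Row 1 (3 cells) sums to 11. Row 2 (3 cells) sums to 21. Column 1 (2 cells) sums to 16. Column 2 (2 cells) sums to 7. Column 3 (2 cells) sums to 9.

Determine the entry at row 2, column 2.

16 in 2 cells must be {7,9}.
The 11 across and the 16 down share only 7, so (1,1) = 7.
(2,1) = 16 − 7 = 9 completes the 16 down.
Nothing is forced directly, so branch on (2,2), whose candidates are 4 or 5. If (2,2) = 5: then (1,2) would have to be in {1,3} for the 11 across but in {2} for the 7 down — contradiction. So (2,2) = 4.
(1,2) = 7 − 4 = 3 completes the 7 down.
(1,3) = 11 − 10 = 1 completes the 11 across.
(2,3) = 21 − 13 = 8 completes the 21 across.

4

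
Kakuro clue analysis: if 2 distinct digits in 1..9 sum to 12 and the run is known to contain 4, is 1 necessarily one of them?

The only way to make 12 from 2 distinct digits under that restriction is {4,8}, which does not contain 1.

No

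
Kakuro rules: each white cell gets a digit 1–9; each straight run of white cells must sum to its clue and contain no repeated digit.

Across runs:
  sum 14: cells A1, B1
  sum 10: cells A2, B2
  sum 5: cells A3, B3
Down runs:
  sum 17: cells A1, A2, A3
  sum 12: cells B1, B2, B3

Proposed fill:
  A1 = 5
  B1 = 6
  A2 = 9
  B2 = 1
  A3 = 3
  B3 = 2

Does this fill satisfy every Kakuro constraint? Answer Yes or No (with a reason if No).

No — the down run B1–B3 sums to 9, not 12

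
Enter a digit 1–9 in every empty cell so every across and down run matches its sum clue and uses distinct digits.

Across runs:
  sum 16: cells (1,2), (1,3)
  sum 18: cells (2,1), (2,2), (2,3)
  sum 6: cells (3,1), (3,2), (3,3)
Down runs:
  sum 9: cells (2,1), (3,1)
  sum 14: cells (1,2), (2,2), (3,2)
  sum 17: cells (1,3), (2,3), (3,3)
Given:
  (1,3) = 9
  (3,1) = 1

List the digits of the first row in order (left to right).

7, 9

16 in 2 cells must be {7,9}; 6 in 3 cells must be {1,2,3}.
(1,2) = 16 − 9 = 7 completes the 16 across.
(2,1) = 9 − 1 = 8 completes the 9 down.
Nothing is forced directly, so branch on (3,2), whose candidates are 2 or 3. If (3,2) = 2: then (2,2) would have to be in {1,3,4,6,7,9} for the 18 across but in {5} for the 14 down — contradiction. So (3,2) = 3.
(2,2) = 14 − 10 = 4 completes the 14 down.
(2,3) = 18 − 12 = 6 completes the 18 across.
(3,3) = 6 − 4 = 2 completes the 6 across.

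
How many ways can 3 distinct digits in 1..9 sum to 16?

8

3 distinct digits from 1–9 sum between 6 and 24.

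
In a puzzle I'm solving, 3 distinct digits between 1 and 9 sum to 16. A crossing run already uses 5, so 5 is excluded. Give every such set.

{1,6,9}; {1,7,8}; {2,6,8}; {3,4,9}; {3,6,7}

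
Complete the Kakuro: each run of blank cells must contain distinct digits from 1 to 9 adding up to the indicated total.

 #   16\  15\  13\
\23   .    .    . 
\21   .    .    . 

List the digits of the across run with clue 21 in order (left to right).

23 in 3 cells must be {6,8,9}; 16 in 2 cells must be {7,9}.
The 23 across and the 16 down share only 9, so R1C1 = 9.
R2C1 = 16 − 9 = 7 completes the 16 down.
Nothing is forced directly, so branch on R1C2, whose candidates are 6 or 8. If R1C2 = 8: that forces R1C3 = 6, after which R2C2 would have to be in {5,6,8,9} for the 21 across but in {7} for the 15 down — contradiction. So R1C2 = 6.
R1C3 = 23 − 15 = 8 completes the 23 across.
R2C2 = 15 − 6 = 9 completes the 15 down.
R2C3 = 21 − 16 = 5 completes the 21 across.

7 9 5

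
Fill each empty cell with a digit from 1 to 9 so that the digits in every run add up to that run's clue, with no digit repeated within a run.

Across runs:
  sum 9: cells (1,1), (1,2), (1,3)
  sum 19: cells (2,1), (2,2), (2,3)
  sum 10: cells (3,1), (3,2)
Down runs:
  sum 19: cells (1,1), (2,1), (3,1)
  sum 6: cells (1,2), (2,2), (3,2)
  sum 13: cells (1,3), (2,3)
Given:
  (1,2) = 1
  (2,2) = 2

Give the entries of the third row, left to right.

6 in 3 cells must be {1,2,3}.
(3,2) = 6 − 3 = 3 completes the 6 down.
(3,1) = 10 − 3 = 7 completes the 10 across.
(1,1) = 3: the only remaining digit allowed by both the 9 across and the 19 down.
(1,3) = 9 − 4 = 5 completes the 9 across.
(2,1) = 19 − 10 = 9 completes the 19 down.
(2,3) = 19 − 11 = 8 completes the 19 across.

7 3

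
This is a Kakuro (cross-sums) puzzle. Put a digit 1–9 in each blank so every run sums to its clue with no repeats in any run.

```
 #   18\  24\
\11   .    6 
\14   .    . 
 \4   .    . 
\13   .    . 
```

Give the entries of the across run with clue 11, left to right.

5, 6

4 in 2 cells must be {1,3}.
R1C1 = 11 − 6 = 5 completes the 11 across.
No cell is forced outright now. R3C1 can only be 1 or 3 (the digits allowed by both its 4 across and its 18 down). If R3C1 = 1: that forces R3C2 = 3, R2C2 = 8, R4C2 = 7, after which R2C1 would have to be in {6} for the 14 across but in {3,4,8,9} for the 18 down — contradiction. So R3C1 = 3.
R3C2 = 4 − 3 = 1 completes the 4 across.
No cell is forced outright now. R2C2 can only be 8 or 9 (the digits allowed by both its 14 across and its 24 down). If R2C2 = 9: then R2C1 would have to be in {5} for the 14 across but in {1,2,4,6,8,9} for the 18 down — contradiction. So R2C2 = 8.
R2C1 = 14 − 8 = 6 completes the 14 across.
R4C1 = 18 − 14 = 4 completes the 18 down.
R4C2 = 13 − 4 = 9 completes the 13 across.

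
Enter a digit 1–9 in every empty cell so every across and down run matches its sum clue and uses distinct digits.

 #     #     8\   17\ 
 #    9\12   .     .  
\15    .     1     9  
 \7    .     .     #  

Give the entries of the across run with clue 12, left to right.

17 in 2 cells must be {8,9}.
R1C3 = 17 − 9 = 8 completes the 17 down.
R2C1 = 15 − 10 = 5 completes the 15 across.
R3C1 = 9 − 5 = 4 completes the 9 down.
R3C2 = 7 − 4 = 3 completes the 7 across.
R1C2 = 12 − 8 = 4 completes the 12 across.

4, 8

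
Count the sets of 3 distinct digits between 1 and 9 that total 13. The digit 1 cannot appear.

4

3 distinct digits from 1–9 sum between 6 and 24.
Dropping sets that contain 1.
Enumerating: {2,3,8}, {2,4,7}, {2,5,6}, {3,4,6}.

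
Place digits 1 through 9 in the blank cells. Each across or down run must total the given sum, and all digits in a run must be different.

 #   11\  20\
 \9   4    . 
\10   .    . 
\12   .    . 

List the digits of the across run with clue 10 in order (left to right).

R1C2 = 9 − 4 = 5 completes the 9 across.
R3C1 = 5: the only remaining digit allowed by both the 12 across and the 11 down.
R3C2 = 12 − 5 = 7 completes the 12 across.
R2C1 = 11 − 9 = 2 completes the 11 down.
R2C2 = 10 − 2 = 8 completes the 10 across.

2, 8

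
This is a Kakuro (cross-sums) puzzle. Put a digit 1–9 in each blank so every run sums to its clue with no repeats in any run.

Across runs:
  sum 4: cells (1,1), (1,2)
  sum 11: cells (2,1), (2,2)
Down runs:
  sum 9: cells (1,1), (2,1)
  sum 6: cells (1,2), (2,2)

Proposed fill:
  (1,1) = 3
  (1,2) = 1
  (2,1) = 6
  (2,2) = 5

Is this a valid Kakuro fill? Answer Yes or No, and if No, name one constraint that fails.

Across: 3+1=4; 6+5=11. Down: 3+6=9; 1+5=6. No digit repeats within any run.

Yes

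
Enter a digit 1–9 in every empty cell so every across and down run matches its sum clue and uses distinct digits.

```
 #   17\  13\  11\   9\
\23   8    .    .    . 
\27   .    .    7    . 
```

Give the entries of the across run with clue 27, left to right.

17 in 2 cells must be {8,9}.
R1C3 = 11 − 7 = 4 completes the 11 down.
R2C1 = 17 − 8 = 9 completes the 17 down.
Nothing is forced directly, so branch on R2C2, whose candidates are 5 or 6 or 8. If R2C2 = 5: then R1C2 would have to be in {2,5,6,9} for the 23 across but in {8} for the 13 down — contradiction. If R2C2 = 6: then R1C2 would have to be in {2,5,6,9} for the 23 across but in {7} for the 13 down — contradiction. So R2C2 = 8.
R1C2 = 13 − 8 = 5 completes the 13 down.
R1C4 = 23 − 17 = 6 completes the 23 across.
R2C4 = 27 − 24 = 3 completes the 27 across.

9 8 7 3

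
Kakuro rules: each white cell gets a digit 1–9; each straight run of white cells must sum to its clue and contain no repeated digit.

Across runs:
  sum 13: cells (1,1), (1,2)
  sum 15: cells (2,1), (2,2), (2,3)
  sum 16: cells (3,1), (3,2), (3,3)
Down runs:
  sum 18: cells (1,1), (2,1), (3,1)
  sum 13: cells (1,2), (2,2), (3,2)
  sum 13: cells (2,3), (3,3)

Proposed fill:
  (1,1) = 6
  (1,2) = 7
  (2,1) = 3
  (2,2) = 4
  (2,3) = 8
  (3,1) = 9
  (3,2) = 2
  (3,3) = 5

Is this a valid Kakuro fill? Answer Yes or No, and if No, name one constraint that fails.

Yes

Across: 6+7=13; 3+4+8=15; 9+2+5=16. Down: 6+3+9=18; 7+4+2=13; 8+5=13. No digit repeats within any run.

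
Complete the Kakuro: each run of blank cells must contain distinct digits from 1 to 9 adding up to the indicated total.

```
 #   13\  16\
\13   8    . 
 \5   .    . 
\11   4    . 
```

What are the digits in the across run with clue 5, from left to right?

R1C2 = 13 − 8 = 5 completes the 13 across.
R2C1 = 13 − 12 = 1 completes the 13 down.
R2C2 = 5 − 1 = 4 completes the 5 across.
R3C2 = 11 − 4 = 7 completes the 11 across.

1 4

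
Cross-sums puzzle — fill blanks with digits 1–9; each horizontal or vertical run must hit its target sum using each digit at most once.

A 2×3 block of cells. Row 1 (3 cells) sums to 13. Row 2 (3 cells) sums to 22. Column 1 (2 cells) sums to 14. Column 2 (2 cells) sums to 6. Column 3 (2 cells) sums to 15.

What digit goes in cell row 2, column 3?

The 22 across and the 6 down share only 5, so (2,2) = 5.
(1,2) = 6 − 5 = 1 completes the 6 down.
Nothing is forced directly, so branch on (2,1), whose candidates are 8 or 9. If (2,1) = 8: then (1,1) would have to be in {3,4,5,7,8,9} for the 13 across but in {6} for the 14 down — contradiction. So (2,1) = 9.
(1,1) = 14 − 9 = 5 completes the 14 down.
(1,3) = 13 − 6 = 7 completes the 13 across.
(2,3) = 22 − 14 = 8 completes the 22 across.

8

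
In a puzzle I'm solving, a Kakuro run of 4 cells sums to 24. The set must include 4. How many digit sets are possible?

4 distinct digits from 1–9 sum between 10 and 30.
Keeping only sets containing 4.
Enumerating: {3,4,8,9}, {4,5,6,9}, {4,5,7,8}.

3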